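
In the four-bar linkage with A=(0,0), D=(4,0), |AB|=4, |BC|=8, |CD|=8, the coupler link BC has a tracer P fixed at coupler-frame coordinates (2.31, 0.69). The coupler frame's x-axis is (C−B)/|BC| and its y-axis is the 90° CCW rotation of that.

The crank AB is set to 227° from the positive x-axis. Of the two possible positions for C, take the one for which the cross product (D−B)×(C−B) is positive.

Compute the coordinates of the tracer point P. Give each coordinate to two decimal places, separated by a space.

-3.26 -0.57

A=(0,0), D=(4.00,0)
B = A + 4.00·(cos227°, sin227°) = (-2.7280, -2.9254)
|BD| = 7.3365
circle(B,8.00) ∩ circle(D,8.00): a=3.6682, h=7.1094
  candidates: C₊=(-2.1989,5.0571) cross=52.158; C₋=(3.4709,-7.9825) cross=-52.158
  mode + wants cross > 0 → take C=(-2.1989,5.0571) (cross=52.158)
ex = (C−B)/|BC| = (0.0661,0.9978); ey = (-0.9978,0.0661)
P = B + 2.31·ex + 0.69·ey = (-3.2637,-0.5748)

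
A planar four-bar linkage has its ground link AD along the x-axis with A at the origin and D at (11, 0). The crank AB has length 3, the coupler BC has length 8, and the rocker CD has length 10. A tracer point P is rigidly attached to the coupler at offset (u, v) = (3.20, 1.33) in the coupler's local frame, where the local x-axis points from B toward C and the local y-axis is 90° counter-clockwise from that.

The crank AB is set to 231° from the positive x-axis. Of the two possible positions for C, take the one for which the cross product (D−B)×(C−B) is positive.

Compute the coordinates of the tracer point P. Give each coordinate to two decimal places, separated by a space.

A=(0,0), D=(11.00,0)
B = A + 3.00·(cos231°, sin231°) = (-1.8880, -2.3314)
|BD| = 13.0971
circle(B,8.00) ∩ circle(D,10.00): a=5.1742, h=6.1014
  candidates: C₊=(2.1175,4.5936) cross=79.911; C₋=(4.2897,-7.4143) cross=-79.911
  mode + wants cross > 0 → take C=(2.1175,4.5936) (cross=79.911)
ex = (C−B)/|BC| = (0.5007,0.8656); ey = (-0.8656,0.5007)
P = B + 3.20·ex + 1.33·ey = (-1.4371,1.1045)

-1.44 1.10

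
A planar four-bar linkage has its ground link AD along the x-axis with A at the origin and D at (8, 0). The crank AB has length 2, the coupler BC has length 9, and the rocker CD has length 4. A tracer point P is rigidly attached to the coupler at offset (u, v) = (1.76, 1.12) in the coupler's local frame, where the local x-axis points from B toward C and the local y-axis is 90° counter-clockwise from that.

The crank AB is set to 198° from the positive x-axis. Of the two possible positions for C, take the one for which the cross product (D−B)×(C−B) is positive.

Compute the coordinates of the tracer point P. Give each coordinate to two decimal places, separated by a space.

A=(0,0), D=(8.00,0)
B = A + 2.00·(cos198°, sin198°) = (-1.9021, -0.6180)
|BD| = 9.9214
circle(B,9.00) ∩ circle(D,4.00): a=8.2364, h=3.6278
  candidates: C₊=(6.0923,3.5158) cross=35.993; C₋=(6.5443,-3.7257) cross=-35.993
  mode + wants cross > 0 → take C=(6.0923,3.5158) (cross=35.993)
ex = (C−B)/|BC| = (0.8883,0.4593); ey = (-0.4593,0.8883)
P = B + 1.76·ex + 1.12·ey = (-0.8532,1.1852)

-0.85 1.19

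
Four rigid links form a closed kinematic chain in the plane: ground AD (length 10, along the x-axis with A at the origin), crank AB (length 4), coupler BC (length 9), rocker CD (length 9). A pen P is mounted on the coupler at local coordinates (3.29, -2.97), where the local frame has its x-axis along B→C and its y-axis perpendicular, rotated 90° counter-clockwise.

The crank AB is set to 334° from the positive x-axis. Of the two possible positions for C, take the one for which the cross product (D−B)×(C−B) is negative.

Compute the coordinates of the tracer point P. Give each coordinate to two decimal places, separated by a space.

3.20 -6.17

A=(0,0), D=(10.00,0)
B = A + 4.00·(cos334°, sin334°) = (3.5952, -1.7535)
|BD| = 6.6405
circle(B,9.00) ∩ circle(D,9.00): a=3.3203, h=8.3652
  candidates: C₊=(4.5887,7.1915) cross=55.549; C₋=(9.0065,-8.9450) cross=-55.549
  mode - wants cross < 0 → take C=(9.0065,-8.9450) (cross=-55.549)
ex = (C−B)/|BC| = (0.6013,-0.7991); ey = (0.7991,0.6013)
P = B + 3.29·ex + -2.97·ey = (3.2001,-6.1681)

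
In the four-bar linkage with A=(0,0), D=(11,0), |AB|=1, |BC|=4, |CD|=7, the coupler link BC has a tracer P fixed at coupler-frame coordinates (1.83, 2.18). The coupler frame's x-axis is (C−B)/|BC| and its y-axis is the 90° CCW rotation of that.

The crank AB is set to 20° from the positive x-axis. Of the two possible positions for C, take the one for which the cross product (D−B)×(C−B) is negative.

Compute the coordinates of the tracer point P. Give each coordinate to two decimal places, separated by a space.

3.67 1.13

A=(0,0), D=(11.00,0)
B = A + 1.00·(cos20°, sin20°) = (0.9397, 0.3420)
|BD| = 10.0661
circle(B,4.00) ∩ circle(D,7.00): a=3.3939, h=2.1169
  candidates: C₊=(4.4036,2.3424) cross=21.309; C₋=(4.2597,-1.8890) cross=-21.309
  mode - wants cross < 0 → take C=(4.2597,-1.8890) (cross=-21.309)
ex = (C−B)/|BC| = (0.8300,-0.5578); ey = (0.5578,0.8300)
P = B + 1.83·ex + 2.18·ey = (3.6745,1.1307)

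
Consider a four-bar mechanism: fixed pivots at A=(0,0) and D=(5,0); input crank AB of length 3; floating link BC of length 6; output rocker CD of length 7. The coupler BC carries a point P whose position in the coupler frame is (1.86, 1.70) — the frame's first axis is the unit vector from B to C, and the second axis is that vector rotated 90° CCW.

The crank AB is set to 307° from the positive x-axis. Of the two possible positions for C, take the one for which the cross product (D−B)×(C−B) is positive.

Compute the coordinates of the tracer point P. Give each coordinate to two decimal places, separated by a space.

A=(0,0), D=(5.00,0)
B = A + 3.00·(cos307°, sin307°) = (1.8054, -2.3959)
|BD| = 3.9932
circle(B,6.00) ∩ circle(D,7.00): a=0.3688, h=5.9887
  candidates: C₊=(-1.4927,2.6163) cross=23.914; C₋=(5.6937,-6.9655) cross=-23.914
  mode + wants cross > 0 → take C=(-1.4927,2.6163) (cross=23.914)
ex = (C−B)/|BC| = (-0.5497,0.8354); ey = (-0.8354,-0.5497)
P = B + 1.86·ex + 1.70·ey = (-0.6371,-1.7766)

-0.64 -1.78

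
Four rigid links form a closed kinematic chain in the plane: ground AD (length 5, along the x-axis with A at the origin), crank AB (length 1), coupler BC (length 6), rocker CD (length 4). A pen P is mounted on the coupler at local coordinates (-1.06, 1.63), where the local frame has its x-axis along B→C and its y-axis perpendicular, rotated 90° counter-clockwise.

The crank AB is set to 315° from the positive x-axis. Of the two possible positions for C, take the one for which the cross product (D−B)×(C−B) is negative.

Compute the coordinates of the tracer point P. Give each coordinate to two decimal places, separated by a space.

0.69 1.24

A=(0,0), D=(5.00,0)
B = A + 1.00·(cos315°, sin315°) = (0.7071, -0.7071)
|BD| = 4.3507
circle(B,6.00) ∩ circle(D,4.00): a=4.4738, h=3.9981
  candidates: C₊=(4.4717,3.9650) cross=17.395; C₋=(5.7712,-3.9249) cross=-17.395
  mode - wants cross < 0 → take C=(5.7712,-3.9249) (cross=-17.395)
ex = (C−B)/|BC| = (0.8440,-0.5363); ey = (0.5363,0.8440)
P = B + -1.06·ex + 1.63·ey = (0.6866,1.2371)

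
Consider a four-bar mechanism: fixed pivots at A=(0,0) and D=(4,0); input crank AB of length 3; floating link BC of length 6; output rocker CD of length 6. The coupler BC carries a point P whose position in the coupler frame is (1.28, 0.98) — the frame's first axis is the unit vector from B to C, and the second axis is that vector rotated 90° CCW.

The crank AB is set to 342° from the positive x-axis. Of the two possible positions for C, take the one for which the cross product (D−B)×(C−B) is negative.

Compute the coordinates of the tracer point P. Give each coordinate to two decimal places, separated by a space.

A=(0,0), D=(4.00,0)
B = A + 3.00·(cos342°, sin342°) = (2.8532, -0.9271)
|BD| = 1.4747
circle(B,6.00) ∩ circle(D,6.00): a=0.7373, h=5.9545
  candidates: C₊=(-0.3167,4.1672) cross=8.781; C₋=(7.1699,-5.0943) cross=-8.781
  mode - wants cross < 0 → take C=(7.1699,-5.0943) (cross=-8.781)
ex = (C−B)/|BC| = (0.7195,-0.6945); ey = (0.6945,0.7195)
P = B + 1.28·ex + 0.98·ey = (4.4547,-1.1110)

4.45 -1.11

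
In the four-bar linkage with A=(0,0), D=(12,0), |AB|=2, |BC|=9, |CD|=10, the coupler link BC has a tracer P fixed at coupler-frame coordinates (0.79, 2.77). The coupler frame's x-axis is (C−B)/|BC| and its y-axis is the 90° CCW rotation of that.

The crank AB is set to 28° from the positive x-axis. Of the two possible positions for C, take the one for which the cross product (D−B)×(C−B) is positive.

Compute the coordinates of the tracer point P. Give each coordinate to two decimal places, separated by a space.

-0.12 3.12

A=(0,0), D=(12.00,0)
B = A + 2.00·(cos28°, sin28°) = (1.7659, 0.9389)
|BD| = 10.2771
circle(B,9.00) ∩ circle(D,10.00): a=4.2142, h=7.9524
  candidates: C₊=(6.6890,8.4731) cross=81.728; C₋=(5.2359,-7.3652) cross=-81.728
  mode + wants cross > 0 → take C=(6.6890,8.4731) (cross=81.728)
ex = (C−B)/|BC| = (0.5470,0.8371); ey = (-0.8371,0.5470)
P = B + 0.79·ex + 2.77·ey = (-0.1208,3.1155)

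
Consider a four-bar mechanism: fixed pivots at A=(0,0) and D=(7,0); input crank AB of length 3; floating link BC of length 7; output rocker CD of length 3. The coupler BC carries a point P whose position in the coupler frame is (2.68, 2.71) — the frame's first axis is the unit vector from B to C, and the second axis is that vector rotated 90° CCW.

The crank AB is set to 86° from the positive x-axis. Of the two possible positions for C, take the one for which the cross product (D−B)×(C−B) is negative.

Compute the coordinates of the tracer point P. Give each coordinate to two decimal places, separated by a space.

A=(0,0), D=(7.00,0)
B = A + 3.00·(cos86°, sin86°) = (0.2093, 2.9927)
|BD| = 7.4209
circle(B,7.00) ∩ circle(D,3.00): a=6.4055, h=2.8229
  candidates: C₊=(7.2093,2.9927) cross=20.949; C₋=(4.9324,-2.1737) cross=-20.949
  mode - wants cross < 0 → take C=(4.9324,-2.1737) (cross=-20.949)
ex = (C−B)/|BC| = (0.6747,-0.7381); ey = (0.7381,0.6747)
P = B + 2.68·ex + 2.71·ey = (4.0177,2.8432)

4.02 2.84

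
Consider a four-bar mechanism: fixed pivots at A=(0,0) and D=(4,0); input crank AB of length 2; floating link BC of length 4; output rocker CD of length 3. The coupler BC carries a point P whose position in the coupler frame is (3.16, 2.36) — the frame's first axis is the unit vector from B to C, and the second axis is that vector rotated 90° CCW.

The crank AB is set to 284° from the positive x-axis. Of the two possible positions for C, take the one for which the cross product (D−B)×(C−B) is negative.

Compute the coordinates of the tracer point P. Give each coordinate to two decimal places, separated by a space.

4.15 -0.48

A=(0,0), D=(4.00,0)
B = A + 2.00·(cos284°, sin284°) = (0.4838, -1.9406)
|BD| = 4.0161
circle(B,4.00) ∩ circle(D,3.00): a=2.8795, h=2.7764
  candidates: C₊=(1.6634,1.8815) cross=11.150; C₋=(4.3465,-2.9799) cross=-11.150
  mode - wants cross < 0 → take C=(4.3465,-2.9799) (cross=-11.150)
ex = (C−B)/|BC| = (0.9657,-0.2598); ey = (0.2598,0.9657)
P = B + 3.16·ex + 2.36·ey = (4.1485,-0.4827)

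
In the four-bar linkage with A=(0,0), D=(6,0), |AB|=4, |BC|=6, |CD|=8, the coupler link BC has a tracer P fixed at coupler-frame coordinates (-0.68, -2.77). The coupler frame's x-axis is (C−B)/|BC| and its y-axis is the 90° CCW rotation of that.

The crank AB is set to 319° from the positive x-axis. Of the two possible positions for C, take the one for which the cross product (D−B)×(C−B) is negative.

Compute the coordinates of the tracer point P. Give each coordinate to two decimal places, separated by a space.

A=(0,0), D=(6.00,0)
B = A + 4.00·(cos319°, sin319°) = (3.0188, -2.6242)
|BD| = 3.9716
circle(B,6.00) ∩ circle(D,8.00): a=-1.5392, h=5.7992
  candidates: C₊=(-1.9683,0.7117) cross=23.032; C₋=(5.6953,-7.9942) cross=-23.032
  mode - wants cross < 0 → take C=(5.6953,-7.9942) (cross=-23.032)
ex = (C−B)/|BC| = (0.4461,-0.8950); ey = (0.8950,0.4461)
P = B + -0.68·ex + -2.77·ey = (0.2364,-3.2513)

0.24 -3.25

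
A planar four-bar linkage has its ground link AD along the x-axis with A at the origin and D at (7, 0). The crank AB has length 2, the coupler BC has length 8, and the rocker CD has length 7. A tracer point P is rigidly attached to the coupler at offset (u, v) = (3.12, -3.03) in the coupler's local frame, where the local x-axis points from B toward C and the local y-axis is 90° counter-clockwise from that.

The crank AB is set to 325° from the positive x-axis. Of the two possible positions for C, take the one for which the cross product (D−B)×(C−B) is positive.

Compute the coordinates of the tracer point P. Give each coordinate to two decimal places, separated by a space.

A=(0,0), D=(7.00,0)
B = A + 2.00·(cos325°, sin325°) = (1.6383, -1.1472)
|BD| = 5.4830
circle(B,8.00) ∩ circle(D,7.00): a=4.1094, h=6.8639
  candidates: C₊=(4.2207,6.4246) cross=37.635; C₋=(7.0928,-6.9994) cross=-37.635
  mode + wants cross > 0 → take C=(4.2207,6.4246) (cross=37.635)
ex = (C−B)/|BC| = (0.3228,0.9465); ey = (-0.9465,0.3228)
P = B + 3.12·ex + -3.03·ey = (5.5132,0.8278)

5.51 0.83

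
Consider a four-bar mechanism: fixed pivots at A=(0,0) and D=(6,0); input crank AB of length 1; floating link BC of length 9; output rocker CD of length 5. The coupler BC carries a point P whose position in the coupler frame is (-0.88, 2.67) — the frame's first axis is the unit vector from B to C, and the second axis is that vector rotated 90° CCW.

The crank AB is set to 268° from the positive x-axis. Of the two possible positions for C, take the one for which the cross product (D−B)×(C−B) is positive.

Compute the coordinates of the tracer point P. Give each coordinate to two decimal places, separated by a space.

-2.46 0.42

A=(0,0), D=(6.00,0)
B = A + 1.00·(cos268°, sin268°) = (-0.0349, -0.9994)
|BD| = 6.1171
circle(B,9.00) ∩ circle(D,5.00): a=7.6359, h=4.7637
  candidates: C₊=(6.7201,4.9479) cross=29.140; C₋=(8.2767,-4.4516) cross=-29.140
  mode + wants cross > 0 → take C=(6.7201,4.9479) (cross=29.140)
ex = (C−B)/|BC| = (0.7506,0.6608); ey = (-0.6608,0.7506)
P = B + -0.88·ex + 2.67·ey = (-2.4597,0.4231)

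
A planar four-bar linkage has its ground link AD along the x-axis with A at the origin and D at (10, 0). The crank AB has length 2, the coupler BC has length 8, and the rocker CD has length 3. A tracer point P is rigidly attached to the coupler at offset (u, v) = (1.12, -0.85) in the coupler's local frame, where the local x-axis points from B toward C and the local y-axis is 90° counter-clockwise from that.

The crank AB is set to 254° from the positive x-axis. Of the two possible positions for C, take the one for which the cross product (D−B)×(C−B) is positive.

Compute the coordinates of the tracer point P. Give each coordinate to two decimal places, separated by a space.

0.78 -2.38

A=(0,0), D=(10.00,0)
B = A + 2.00·(cos254°, sin254°) = (-0.5513, -1.9225)
|BD| = 10.7250
circle(B,8.00) ∩ circle(D,3.00): a=7.9266, h=1.0812
  candidates: C₊=(7.0531,0.5621) cross=11.596; C₋=(7.4407,-1.5653) cross=-11.596
  mode + wants cross > 0 → take C=(7.0531,0.5621) (cross=11.596)
ex = (C−B)/|BC| = (0.9505,0.3106); ey = (-0.3106,0.9505)
P = B + 1.12·ex + -0.85·ey = (0.7773,-2.3826)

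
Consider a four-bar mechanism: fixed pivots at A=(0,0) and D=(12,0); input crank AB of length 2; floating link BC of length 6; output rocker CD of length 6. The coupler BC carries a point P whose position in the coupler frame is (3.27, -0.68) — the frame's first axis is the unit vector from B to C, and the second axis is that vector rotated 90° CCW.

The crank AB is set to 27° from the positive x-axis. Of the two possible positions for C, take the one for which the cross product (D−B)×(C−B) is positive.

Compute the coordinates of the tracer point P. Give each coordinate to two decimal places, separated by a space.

A=(0,0), D=(12.00,0)
B = A + 2.00·(cos27°, sin27°) = (1.7820, 0.9080)
|BD| = 10.2582
circle(B,6.00) ∩ circle(D,6.00): a=5.1291, h=3.1132
  candidates: C₊=(7.1666,3.5550) cross=31.936; C₋=(6.6154,-2.6470) cross=-31.936
  mode + wants cross > 0 → take C=(7.1666,3.5550) (cross=31.936)
ex = (C−B)/|BC| = (0.8974,0.4412); ey = (-0.4412,0.8974)
P = B + 3.27·ex + -0.68·ey = (5.0166,1.7403)

5.02 1.74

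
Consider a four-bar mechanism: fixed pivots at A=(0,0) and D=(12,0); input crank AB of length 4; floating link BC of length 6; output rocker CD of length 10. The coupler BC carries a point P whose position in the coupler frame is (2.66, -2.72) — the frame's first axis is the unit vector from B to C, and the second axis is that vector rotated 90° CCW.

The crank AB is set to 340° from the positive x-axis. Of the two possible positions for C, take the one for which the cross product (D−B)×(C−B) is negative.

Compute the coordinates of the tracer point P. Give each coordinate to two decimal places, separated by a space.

A=(0,0), D=(12.00,0)
B = A + 4.00·(cos340°, sin340°) = (3.7588, -1.3681)
|BD| = 8.3540
circle(B,6.00) ∩ circle(D,10.00): a=0.3465, h=5.9900
  candidates: C₊=(3.1197,4.5978) cross=50.040; C₋=(5.0815,-7.2205) cross=-50.040
  mode - wants cross < 0 → take C=(5.0815,-7.2205) (cross=-50.040)
ex = (C−B)/|BC| = (0.2205,-0.9754); ey = (0.9754,0.2205)
P = B + 2.66·ex + -2.72·ey = (1.6921,-4.5623)

1.69 -4.56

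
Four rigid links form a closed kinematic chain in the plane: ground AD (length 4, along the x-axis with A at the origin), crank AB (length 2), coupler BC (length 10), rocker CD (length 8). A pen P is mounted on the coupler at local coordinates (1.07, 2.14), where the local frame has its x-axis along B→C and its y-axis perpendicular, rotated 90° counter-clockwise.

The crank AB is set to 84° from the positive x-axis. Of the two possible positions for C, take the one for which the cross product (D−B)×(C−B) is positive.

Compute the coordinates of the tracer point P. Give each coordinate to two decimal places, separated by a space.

A=(0,0), D=(4.00,0)
B = A + 2.00·(cos84°, sin84°) = (0.2091, 1.9890)
|BD| = 4.2811
circle(B,10.00) ∩ circle(D,8.00): a=6.3451, h=7.7292
  candidates: C₊=(9.4188,5.8853) cross=33.089; C₋=(2.2366,-7.8032) cross=-33.089
  mode + wants cross > 0 → take C=(9.4188,5.8853) (cross=33.089)
ex = (C−B)/|BC| = (0.9210,0.3896); ey = (-0.3896,0.9210)
P = B + 1.07·ex + 2.14·ey = (0.3607,4.3768)

0.36 4.38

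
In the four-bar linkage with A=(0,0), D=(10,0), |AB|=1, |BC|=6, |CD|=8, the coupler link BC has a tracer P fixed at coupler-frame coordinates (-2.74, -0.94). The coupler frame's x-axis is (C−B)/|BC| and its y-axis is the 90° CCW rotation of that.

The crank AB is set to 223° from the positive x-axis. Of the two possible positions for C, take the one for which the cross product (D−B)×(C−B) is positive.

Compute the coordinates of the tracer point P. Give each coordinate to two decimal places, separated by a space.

-1.73 -3.40

A=(0,0), D=(10.00,0)
B = A + 1.00·(cos223°, sin223°) = (-0.7314, -0.6820)
|BD| = 10.7530
circle(B,6.00) ∩ circle(D,8.00): a=4.0745, h=4.4043
  candidates: C₊=(3.0556,3.9719) cross=47.360; C₋=(3.6143,-4.8190) cross=-47.360
  mode + wants cross > 0 → take C=(3.0556,3.9719) (cross=47.360)
ex = (C−B)/|BC| = (0.6312,0.7756); ey = (-0.7756,0.6312)
P = B + -2.74·ex + -0.94·ey = (-1.7316,-3.4006)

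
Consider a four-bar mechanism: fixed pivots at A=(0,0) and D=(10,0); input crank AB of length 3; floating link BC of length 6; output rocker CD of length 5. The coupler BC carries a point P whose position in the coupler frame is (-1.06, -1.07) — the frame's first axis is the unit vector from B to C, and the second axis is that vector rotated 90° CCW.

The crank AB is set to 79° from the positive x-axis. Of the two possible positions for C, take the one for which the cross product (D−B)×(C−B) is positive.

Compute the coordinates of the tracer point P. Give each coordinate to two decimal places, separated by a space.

-0.36 1.76

A=(0,0), D=(10.00,0)
B = A + 3.00·(cos79°, sin79°) = (0.5724, 2.9449)
|BD| = 9.8768
circle(B,6.00) ∩ circle(D,5.00): a=5.4953, h=2.4087
  candidates: C₊=(6.5359,3.6056) cross=23.791; C₋=(5.0996,-0.9928) cross=-23.791
  mode + wants cross > 0 → take C=(6.5359,3.6056) (cross=23.791)
ex = (C−B)/|BC| = (0.9939,0.1101); ey = (-0.1101,0.9939)
P = B + -1.06·ex + -1.07·ey = (-0.3633,1.7647)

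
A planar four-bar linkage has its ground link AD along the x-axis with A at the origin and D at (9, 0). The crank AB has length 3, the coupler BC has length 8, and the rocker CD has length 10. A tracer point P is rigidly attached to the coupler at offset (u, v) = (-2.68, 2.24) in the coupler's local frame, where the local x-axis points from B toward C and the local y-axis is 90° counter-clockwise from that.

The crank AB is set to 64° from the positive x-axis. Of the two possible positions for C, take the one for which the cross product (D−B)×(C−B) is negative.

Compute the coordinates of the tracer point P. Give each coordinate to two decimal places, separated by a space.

3.82 5.13

A=(0,0), D=(9.00,0)
B = A + 3.00·(cos64°, sin64°) = (1.3151, 2.6964)
|BD| = 8.1442
circle(B,8.00) ∩ circle(D,10.00): a=1.8619, h=7.7803
  candidates: C₊=(5.6479,9.4215) cross=63.364; C₋=(0.4961,-5.2616) cross=-63.364
  mode - wants cross < 0 → take C=(0.4961,-5.2616) (cross=-63.364)
ex = (C−B)/|BC| = (-0.1024,-0.9947); ey = (0.9947,-0.1024)
P = B + -2.68·ex + 2.24·ey = (3.8177,5.1330)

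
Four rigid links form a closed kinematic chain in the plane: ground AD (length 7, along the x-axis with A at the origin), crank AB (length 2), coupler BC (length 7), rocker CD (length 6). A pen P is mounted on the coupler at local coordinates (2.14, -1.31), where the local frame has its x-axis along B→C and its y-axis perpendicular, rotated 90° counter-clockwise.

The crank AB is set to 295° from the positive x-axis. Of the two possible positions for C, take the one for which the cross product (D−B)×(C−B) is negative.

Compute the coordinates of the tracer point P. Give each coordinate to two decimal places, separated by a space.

A=(0,0), D=(7.00,0)
B = A + 2.00·(cos295°, sin295°) = (0.8452, -1.8126)
|BD| = 6.4161
circle(B,7.00) ∩ circle(D,6.00): a=4.2211, h=5.5841
  candidates: C₊=(3.3169,4.7365) cross=35.828; C₋=(6.4720,-5.9767) cross=-35.828
  mode - wants cross < 0 → take C=(6.4720,-5.9767) (cross=-35.828)
ex = (C−B)/|BC| = (0.8038,-0.5949); ey = (0.5949,0.8038)
P = B + 2.14·ex + -1.31·ey = (1.7861,-4.1386)

1.79 -4.14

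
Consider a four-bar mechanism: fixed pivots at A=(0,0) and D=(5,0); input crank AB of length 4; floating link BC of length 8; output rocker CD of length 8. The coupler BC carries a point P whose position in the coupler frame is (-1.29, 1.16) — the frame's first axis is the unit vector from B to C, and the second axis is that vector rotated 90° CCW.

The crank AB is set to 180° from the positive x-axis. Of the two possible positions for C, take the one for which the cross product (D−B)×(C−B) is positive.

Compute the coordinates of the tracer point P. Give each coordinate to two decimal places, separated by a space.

-5.68 -0.41

A=(0,0), D=(5.00,0)
B = A + 4.00·(cos180°, sin180°) = (-4.0000, 0.0000)
|BD| = 9.0000
circle(B,8.00) ∩ circle(D,8.00): a=4.5000, h=6.6144
  candidates: C₊=(0.5000,6.6144) cross=59.529; C₋=(0.5000,-6.6144) cross=-59.529
  mode + wants cross > 0 → take C=(0.5000,6.6144) (cross=59.529)
ex = (C−B)/|BC| = (0.5625,0.8268); ey = (-0.8268,0.5625)
P = B + -1.29·ex + 1.16·ey = (-5.6847,-0.4141)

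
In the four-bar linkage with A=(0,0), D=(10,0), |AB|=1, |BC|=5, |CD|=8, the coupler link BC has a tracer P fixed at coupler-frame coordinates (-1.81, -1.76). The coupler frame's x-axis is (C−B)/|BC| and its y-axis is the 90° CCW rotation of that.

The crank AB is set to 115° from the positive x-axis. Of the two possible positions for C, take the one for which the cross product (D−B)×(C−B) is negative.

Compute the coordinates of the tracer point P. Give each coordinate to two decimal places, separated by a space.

A=(0,0), D=(10.00,0)
B = A + 1.00·(cos115°, sin115°) = (-0.4226, 0.9063)
|BD| = 10.4619
circle(B,5.00) ∩ circle(D,8.00): a=3.3671, h=3.6963
  candidates: C₊=(3.2520,4.2970) cross=38.671; C₋=(2.6116,-3.0678) cross=-38.671
  mode - wants cross < 0 → take C=(2.6116,-3.0678) (cross=-38.671)
ex = (C−B)/|BC| = (0.6068,-0.7948); ey = (0.7948,0.6068)
P = B + -1.81·ex + -1.76·ey = (-2.9199,1.2769)

-2.92 1.28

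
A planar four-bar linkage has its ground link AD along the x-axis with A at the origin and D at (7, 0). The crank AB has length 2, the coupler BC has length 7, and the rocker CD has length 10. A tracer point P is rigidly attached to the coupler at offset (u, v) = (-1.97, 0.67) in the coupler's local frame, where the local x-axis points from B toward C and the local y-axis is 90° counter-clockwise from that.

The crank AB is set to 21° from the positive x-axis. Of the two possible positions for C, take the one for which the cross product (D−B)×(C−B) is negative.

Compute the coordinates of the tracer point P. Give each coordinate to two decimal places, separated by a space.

3.37 2.16

A=(0,0), D=(7.00,0)
B = A + 2.00·(cos21°, sin21°) = (1.8672, 0.7167)
|BD| = 5.1826
circle(B,7.00) ∩ circle(D,10.00): a=-2.3290, h=6.6012
  candidates: C₊=(0.4735,7.5766) cross=34.212; C₋=(-1.3523,-5.4990) cross=-34.212
  mode - wants cross < 0 → take C=(-1.3523,-5.4990) (cross=-34.212)
ex = (C−B)/|BC| = (-0.4599,-0.8880); ey = (0.8880,-0.4599)
P = B + -1.97·ex + 0.67·ey = (3.3681,2.1579)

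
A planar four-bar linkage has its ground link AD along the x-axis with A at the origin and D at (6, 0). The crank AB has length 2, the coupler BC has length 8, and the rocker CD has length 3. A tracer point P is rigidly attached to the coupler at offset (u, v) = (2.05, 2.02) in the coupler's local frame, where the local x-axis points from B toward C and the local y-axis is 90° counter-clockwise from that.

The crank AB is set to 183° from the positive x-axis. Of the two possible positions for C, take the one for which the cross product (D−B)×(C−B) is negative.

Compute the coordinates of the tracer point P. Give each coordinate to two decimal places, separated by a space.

A=(0,0), D=(6.00,0)
B = A + 2.00·(cos183°, sin183°) = (-1.9973, -0.1047)
|BD| = 7.9979
circle(B,8.00) ∩ circle(D,3.00): a=7.4374, h=2.9472
  candidates: C₊=(5.4009,2.9396) cross=23.571; C₋=(5.4780,-2.9542) cross=-23.571
  mode - wants cross < 0 → take C=(5.4780,-2.9542) (cross=-23.571)
ex = (C−B)/|BC| = (0.9344,-0.3562); ey = (0.3562,0.9344)
P = B + 2.05·ex + 2.02·ey = (0.6378,1.0526)

0.64 1.05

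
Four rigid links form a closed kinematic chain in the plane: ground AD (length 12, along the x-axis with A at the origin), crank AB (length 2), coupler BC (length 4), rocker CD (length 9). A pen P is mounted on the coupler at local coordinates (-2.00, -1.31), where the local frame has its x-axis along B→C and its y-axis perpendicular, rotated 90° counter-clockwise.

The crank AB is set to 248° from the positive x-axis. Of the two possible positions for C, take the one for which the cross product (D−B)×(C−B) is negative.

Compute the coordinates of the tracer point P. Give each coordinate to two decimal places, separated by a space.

A=(0,0), D=(12.00,0)
B = A + 2.00·(cos248°, sin248°) = (-0.7492, -1.8544)
|BD| = 12.8834
circle(B,4.00) ∩ circle(D,9.00): a=3.9191, h=0.8007
  candidates: C₊=(3.0138,-0.4980) cross=10.315; C₋=(3.2443,-2.0826) cross=-10.315
  mode - wants cross < 0 → take C=(3.2443,-2.0826) (cross=-10.315)
ex = (C−B)/|BC| = (0.9984,-0.0571); ey = (0.0571,0.9984)
P = B + -2.00·ex + -1.31·ey = (-2.8207,-3.0481)

-2.82 -3.05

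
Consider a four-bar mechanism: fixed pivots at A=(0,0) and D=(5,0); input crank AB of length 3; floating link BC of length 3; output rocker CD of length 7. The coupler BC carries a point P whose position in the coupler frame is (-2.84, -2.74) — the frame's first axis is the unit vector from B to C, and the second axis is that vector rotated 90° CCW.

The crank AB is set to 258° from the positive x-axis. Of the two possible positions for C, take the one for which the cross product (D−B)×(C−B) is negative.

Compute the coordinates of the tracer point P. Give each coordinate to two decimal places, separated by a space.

A=(0,0), D=(5.00,0)
B = A + 3.00·(cos258°, sin258°) = (-0.6237, -2.9344)
|BD| = 6.3433
circle(B,3.00) ∩ circle(D,7.00): a=0.0187, h=2.9999
  candidates: C₊=(-1.9949,-0.2661) cross=19.030; C₋=(0.7806,-5.5854) cross=-19.030
  mode - wants cross < 0 → take C=(0.7806,-5.5854) (cross=-19.030)
ex = (C−B)/|BC| = (0.4681,-0.8837); ey = (0.8837,0.4681)
P = B + -2.84·ex + -2.74·ey = (-4.3744,-1.7075)

-4.37 -1.71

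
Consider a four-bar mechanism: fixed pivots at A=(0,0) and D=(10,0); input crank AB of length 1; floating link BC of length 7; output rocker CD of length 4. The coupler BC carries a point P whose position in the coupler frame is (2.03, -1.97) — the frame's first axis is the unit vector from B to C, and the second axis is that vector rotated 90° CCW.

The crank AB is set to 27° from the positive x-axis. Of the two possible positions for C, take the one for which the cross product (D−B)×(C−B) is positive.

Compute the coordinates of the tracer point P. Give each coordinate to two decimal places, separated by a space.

A=(0,0), D=(10.00,0)
B = A + 1.00·(cos27°, sin27°) = (0.8910, 0.4540)
|BD| = 9.1203
circle(B,7.00) ∩ circle(D,4.00): a=6.3693, h=2.9038
  candidates: C₊=(7.3970,3.0371) cross=26.483; C₋=(7.1079,-2.7633) cross=-26.483
  mode + wants cross > 0 → take C=(7.3970,3.0371) (cross=26.483)
ex = (C−B)/|BC| = (0.9294,0.3690); ey = (-0.3690,0.9294)
P = B + 2.03·ex + -1.97·ey = (3.5047,-0.6279)

3.50 -0.63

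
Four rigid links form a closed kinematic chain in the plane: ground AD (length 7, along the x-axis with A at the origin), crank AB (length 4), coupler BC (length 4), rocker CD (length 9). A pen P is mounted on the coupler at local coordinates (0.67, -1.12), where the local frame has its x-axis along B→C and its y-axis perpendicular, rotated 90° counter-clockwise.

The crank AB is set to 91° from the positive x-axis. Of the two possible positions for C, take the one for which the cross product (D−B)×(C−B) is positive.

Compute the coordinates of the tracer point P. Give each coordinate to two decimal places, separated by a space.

1.24 4.01

A=(0,0), D=(7.00,0)
B = A + 4.00·(cos91°, sin91°) = (-0.0698, 3.9994)
|BD| = 8.1226
circle(B,4.00) ∩ circle(D,9.00): a=0.0602, h=3.9995
  candidates: C₊=(1.9518,7.4509) cross=32.487; C₋=(-1.9867,0.4886) cross=-32.487
  mode + wants cross > 0 → take C=(1.9518,7.4509) (cross=32.487)
ex = (C−B)/|BC| = (0.5054,0.8629); ey = (-0.8629,0.5054)
P = B + 0.67·ex + -1.12·ey = (1.2352,4.0115)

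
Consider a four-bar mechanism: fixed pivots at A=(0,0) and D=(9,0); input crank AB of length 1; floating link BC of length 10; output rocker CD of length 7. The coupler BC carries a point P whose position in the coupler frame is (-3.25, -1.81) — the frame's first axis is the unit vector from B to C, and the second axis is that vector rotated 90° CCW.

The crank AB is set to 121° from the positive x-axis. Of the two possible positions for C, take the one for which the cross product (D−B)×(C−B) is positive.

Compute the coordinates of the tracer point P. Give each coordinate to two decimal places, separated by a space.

-2.04 -2.54

A=(0,0), D=(9.00,0)
B = A + 1.00·(cos121°, sin121°) = (-0.5150, 0.8572)
|BD| = 9.5536
circle(B,10.00) ∩ circle(D,7.00): a=7.4459, h=6.6752
  candidates: C₊=(7.4998,6.8374) cross=63.772; C₋=(6.3020,-6.4591) cross=-63.772
  mode + wants cross > 0 → take C=(7.4998,6.8374) (cross=63.772)
ex = (C−B)/|BC| = (0.8015,0.5980); ey = (-0.5980,0.8015)
P = B + -3.25·ex + -1.81·ey = (-2.0374,-2.5371)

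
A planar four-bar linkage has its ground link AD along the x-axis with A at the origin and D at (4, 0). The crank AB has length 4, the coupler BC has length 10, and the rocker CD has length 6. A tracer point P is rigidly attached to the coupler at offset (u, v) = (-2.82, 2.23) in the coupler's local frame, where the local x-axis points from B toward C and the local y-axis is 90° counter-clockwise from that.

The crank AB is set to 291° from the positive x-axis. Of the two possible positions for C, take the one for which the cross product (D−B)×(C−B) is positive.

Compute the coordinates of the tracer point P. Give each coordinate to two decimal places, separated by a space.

-1.39 -5.96

A=(0,0), D=(4.00,0)
B = A + 4.00·(cos291°, sin291°) = (1.4335, -3.7343)
|BD| = 4.5312
circle(B,10.00) ∩ circle(D,6.00): a=9.3277, h=3.6047
  candidates: C₊=(3.7460,5.9946) cross=16.334; C₋=(9.6875,1.9111) cross=-16.334
  mode + wants cross > 0 → take C=(3.7460,5.9946) (cross=16.334)
ex = (C−B)/|BC| = (0.2313,0.9729); ey = (-0.9729,0.2313)
P = B + -2.82·ex + 2.23·ey = (-1.3882,-5.9622)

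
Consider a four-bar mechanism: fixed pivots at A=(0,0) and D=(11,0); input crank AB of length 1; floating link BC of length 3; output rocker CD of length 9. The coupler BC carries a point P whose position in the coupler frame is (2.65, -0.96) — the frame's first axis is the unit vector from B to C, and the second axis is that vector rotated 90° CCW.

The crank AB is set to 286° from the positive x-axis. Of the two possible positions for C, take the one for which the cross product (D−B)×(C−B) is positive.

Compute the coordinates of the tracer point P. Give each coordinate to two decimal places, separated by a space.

2.66 0.55

A=(0,0), D=(11.00,0)
B = A + 1.00·(cos286°, sin286°) = (0.2756, -0.9613)
|BD| = 10.7674
circle(B,3.00) ∩ circle(D,9.00): a=2.0402, h=2.1994
  candidates: C₊=(2.1114,1.4115) cross=23.682; C₋=(2.5041,-2.9697) cross=-23.682
  mode + wants cross > 0 → take C=(2.1114,1.4115) (cross=23.682)
ex = (C−B)/|BC| = (0.6119,0.7909); ey = (-0.7909,0.6119)
P = B + 2.65·ex + -0.96·ey = (2.6565,0.5473)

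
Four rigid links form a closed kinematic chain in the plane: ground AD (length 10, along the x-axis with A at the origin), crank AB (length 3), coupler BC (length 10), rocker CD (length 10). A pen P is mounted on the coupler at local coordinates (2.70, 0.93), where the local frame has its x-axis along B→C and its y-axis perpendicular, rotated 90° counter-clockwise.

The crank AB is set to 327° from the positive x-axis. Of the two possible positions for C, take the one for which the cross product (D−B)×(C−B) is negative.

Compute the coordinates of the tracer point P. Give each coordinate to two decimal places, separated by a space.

A=(0,0), D=(10.00,0)
B = A + 3.00·(cos327°, sin327°) = (2.5160, -1.6339)
|BD| = 7.6603
circle(B,10.00) ∩ circle(D,10.00): a=3.8301, h=9.2374
  candidates: C₊=(4.2877,8.2079) cross=70.761; C₋=(8.2283,-9.8418) cross=-70.761
  mode - wants cross < 0 → take C=(8.2283,-9.8418) (cross=-70.761)
ex = (C−B)/|BC| = (0.5712,-0.8208); ey = (0.8208,0.5712)
P = B + 2.70·ex + 0.93·ey = (4.8217,-3.3188)

4.82 -3.32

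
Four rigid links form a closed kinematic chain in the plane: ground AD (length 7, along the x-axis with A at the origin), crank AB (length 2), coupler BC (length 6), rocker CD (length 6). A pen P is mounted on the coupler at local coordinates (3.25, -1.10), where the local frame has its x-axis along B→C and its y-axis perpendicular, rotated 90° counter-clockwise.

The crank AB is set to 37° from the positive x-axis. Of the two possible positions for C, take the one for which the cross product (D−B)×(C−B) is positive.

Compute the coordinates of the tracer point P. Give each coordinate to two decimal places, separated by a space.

4.53 2.98

A=(0,0), D=(7.00,0)
B = A + 2.00·(cos37°, sin37°) = (1.5973, 1.2036)
|BD| = 5.5352
circle(B,6.00) ∩ circle(D,6.00): a=2.7676, h=5.3236
  candidates: C₊=(5.4563,5.7980) cross=29.467; C₋=(3.1410,-4.5944) cross=-29.467
  mode + wants cross > 0 → take C=(5.4563,5.7980) (cross=29.467)
ex = (C−B)/|BC| = (0.6432,0.7657); ey = (-0.7657,0.6432)
P = B + 3.25·ex + -1.10·ey = (4.5299,2.9848)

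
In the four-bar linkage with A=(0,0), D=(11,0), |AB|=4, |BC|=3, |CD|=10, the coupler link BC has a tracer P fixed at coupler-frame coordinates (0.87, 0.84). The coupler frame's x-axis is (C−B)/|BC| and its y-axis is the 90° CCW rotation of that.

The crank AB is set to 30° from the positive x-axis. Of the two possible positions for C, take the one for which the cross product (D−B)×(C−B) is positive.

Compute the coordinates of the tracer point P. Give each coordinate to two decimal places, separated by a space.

A=(0,0), D=(11.00,0)
B = A + 4.00·(cos30°, sin30°) = (3.4641, 2.0000)
|BD| = 7.7968
circle(B,3.00) ∩ circle(D,10.00): a=-1.9374, h=2.2906
  candidates: C₊=(2.1791,4.7109) cross=17.859; C₋=(1.0040,0.2830) cross=-17.859
  mode + wants cross > 0 → take C=(2.1791,4.7109) (cross=17.859)
ex = (C−B)/|BC| = (-0.4283,0.9036); ey = (-0.9036,-0.4283)
P = B + 0.87·ex + 0.84·ey = (2.3324,2.4264)

2.33 2.43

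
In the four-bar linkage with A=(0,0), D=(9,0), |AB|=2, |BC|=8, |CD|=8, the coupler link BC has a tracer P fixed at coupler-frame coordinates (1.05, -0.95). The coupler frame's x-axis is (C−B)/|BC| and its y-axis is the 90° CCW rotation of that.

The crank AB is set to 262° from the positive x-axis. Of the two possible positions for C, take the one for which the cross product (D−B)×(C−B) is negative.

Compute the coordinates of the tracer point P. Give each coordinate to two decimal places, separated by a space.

-0.12 -3.39

A=(0,0), D=(9.00,0)
B = A + 2.00·(cos262°, sin262°) = (-0.2783, -1.9805)
|BD| = 9.4874
circle(B,8.00) ∩ circle(D,8.00): a=4.7437, h=6.4419
  candidates: C₊=(3.0161,5.3097) cross=61.116; C₋=(5.7056,-7.2902) cross=-61.116
  mode - wants cross < 0 → take C=(5.7056,-7.2902) (cross=-61.116)
ex = (C−B)/|BC| = (0.7480,-0.6637); ey = (0.6637,0.7480)
P = B + 1.05·ex + -0.95·ey = (-0.1235,-3.3880)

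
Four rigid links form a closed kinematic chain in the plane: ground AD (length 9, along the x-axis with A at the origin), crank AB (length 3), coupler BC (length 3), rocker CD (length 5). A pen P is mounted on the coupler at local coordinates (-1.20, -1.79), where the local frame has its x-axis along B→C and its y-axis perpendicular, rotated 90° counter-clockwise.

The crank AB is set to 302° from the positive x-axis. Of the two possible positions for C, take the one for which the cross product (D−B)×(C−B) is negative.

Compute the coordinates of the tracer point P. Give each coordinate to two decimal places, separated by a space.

A=(0,0), D=(9.00,0)
B = A + 3.00·(cos302°, sin302°) = (1.5898, -2.5441)
|BD| = 7.8348
circle(B,3.00) ∩ circle(D,5.00): a=2.8963, h=0.7819
  candidates: C₊=(4.0752,-0.8642) cross=6.126; C₋=(4.5830,-2.3431) cross=-6.126
  mode - wants cross < 0 → take C=(4.5830,-2.3431) (cross=-6.126)
ex = (C−B)/|BC| = (0.9978,0.0670); ey = (-0.0670,0.9978)
P = B + -1.20·ex + -1.79·ey = (0.5124,-4.4105)

0.51 -4.41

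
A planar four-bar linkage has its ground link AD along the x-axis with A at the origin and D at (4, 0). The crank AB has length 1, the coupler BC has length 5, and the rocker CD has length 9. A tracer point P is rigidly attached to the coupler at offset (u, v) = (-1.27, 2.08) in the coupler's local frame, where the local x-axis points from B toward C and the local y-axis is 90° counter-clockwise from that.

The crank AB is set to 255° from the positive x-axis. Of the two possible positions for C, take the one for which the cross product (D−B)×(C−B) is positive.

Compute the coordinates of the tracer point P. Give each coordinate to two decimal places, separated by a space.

A=(0,0), D=(4.00,0)
B = A + 1.00·(cos255°, sin255°) = (-0.2588, -0.9659)
|BD| = 4.3670
circle(B,5.00) ∩ circle(D,9.00): a=-4.2283, h=2.6687
  candidates: C₊=(-4.9726,0.7014) cross=11.654; C₋=(-3.7921,-4.5037) cross=-11.654
  mode + wants cross > 0 → take C=(-4.9726,0.7014) (cross=11.654)
ex = (C−B)/|BC| = (-0.9428,0.3335); ey = (-0.3335,-0.9428)
P = B + -1.27·ex + 2.08·ey = (0.2449,-3.3504)

0.24 -3.35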